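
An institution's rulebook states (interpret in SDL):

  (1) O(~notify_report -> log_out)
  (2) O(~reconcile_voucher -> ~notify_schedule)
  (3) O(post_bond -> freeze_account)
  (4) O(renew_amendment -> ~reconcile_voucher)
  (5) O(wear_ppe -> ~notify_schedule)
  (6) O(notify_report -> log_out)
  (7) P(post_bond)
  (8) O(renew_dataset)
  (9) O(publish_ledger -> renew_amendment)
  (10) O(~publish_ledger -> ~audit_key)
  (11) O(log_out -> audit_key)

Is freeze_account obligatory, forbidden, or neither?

Neither

Premise 3 is O(post_bond -> freeze_account), but O(post_bond) is not derivable from the premises (the permission P(post_bond) asserts only ~O(~post_bond), not O(post_bond)), so it does not yield O(freeze_account).
No premise or chain of K-axiom applications forces O(freeze_account), and none forces O(~freeze_account). So freeze_account is neither obligatory nor forbidden under these norms.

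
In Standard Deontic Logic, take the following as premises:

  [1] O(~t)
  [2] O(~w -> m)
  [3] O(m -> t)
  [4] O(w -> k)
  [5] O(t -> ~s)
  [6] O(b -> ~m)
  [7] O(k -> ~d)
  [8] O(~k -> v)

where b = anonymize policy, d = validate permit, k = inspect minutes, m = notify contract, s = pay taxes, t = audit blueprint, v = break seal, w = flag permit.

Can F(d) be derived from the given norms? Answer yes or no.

Premise 1 states O(~t) outright.
Premise 3, O(m -> t), contraposes to O(~t -> ~m); with O(~t) we get O(~m).
The contrapositive of premise 2 (O(~w -> m)) is O(~m -> w), and O(~m) is already established, so O(w).
Premise 4 is O(w -> k); since O(w), deontic closure gives O(k).
With premise 7, O(k -> ~d), the K-axiom yields O(~d).
Premises 5, 6, 8 do not contribute to this derivation.
So O(~d) holds, i.e. F(d). The claim follows.

Yes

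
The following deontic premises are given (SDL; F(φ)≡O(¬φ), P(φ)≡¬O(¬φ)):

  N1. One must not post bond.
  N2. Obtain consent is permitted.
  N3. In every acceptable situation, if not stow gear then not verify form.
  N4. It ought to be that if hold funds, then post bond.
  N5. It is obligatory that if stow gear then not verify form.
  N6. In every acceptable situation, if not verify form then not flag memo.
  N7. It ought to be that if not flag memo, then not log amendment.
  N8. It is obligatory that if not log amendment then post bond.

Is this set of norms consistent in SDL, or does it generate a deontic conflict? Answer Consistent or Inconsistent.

By case analysis on stow_gear: premise 5 gives O(stow_gear → ¬verify_form) and premise 3 gives O(¬stow_gear → ¬verify_form), so O(¬verify_form) either way.
From O(¬verify_form) and premise 6, O(¬verify_form → ¬flag_memo), we obtain O(¬flag_memo).
From O(¬flag_memo) and premise 7, O(¬flag_memo → ¬log_amendment), we obtain O(¬log_amendment).
With premise 8, O(¬log_amendment → post_bond), the K-axiom yields O(post_bond).
Yet premise 1 is F(post_bond), i.e. O(¬post_bond).
We now have both O(post_bond) and O(¬post_bond) — post_bond is simultaneously obligatory and forbidden, violating the D-axiom.

Inconsistent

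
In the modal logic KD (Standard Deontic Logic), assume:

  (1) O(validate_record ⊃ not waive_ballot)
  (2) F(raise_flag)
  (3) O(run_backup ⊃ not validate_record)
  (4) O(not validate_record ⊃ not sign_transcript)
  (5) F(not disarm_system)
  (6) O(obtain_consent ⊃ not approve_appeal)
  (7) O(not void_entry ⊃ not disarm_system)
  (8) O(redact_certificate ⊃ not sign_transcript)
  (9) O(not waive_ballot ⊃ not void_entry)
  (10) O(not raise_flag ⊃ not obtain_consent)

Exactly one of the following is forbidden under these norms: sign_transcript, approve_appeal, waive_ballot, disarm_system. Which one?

Premise 5 is F(not disarm_system), i.e. O(disarm_system).
The contrapositive of premise 7 (O(not void_entry ⊃ not disarm_system)) is O(disarm_system ⊃ void_entry), and O(disarm_system) is already established, so O(void_entry).
The contrapositive of premise 9 (O(not waive_ballot ⊃ not void_entry)) is O(void_entry ⊃ waive_ballot), and O(void_entry) is already established, so O(waive_ballot).
Premise 1, O(validate_record ⊃ not waive_ballot), contraposes to O(waive_ballot ⊃ not validate_record); with O(waive_ballot) we get O(not validate_record).
From O(not validate_record) and premise 4, O(not validate_record ⊃ not sign_transcript), we obtain O(not sign_transcript).
So O(not sign_transcript) holds, i.e. sign_transcript is forbidden. None of the other listed options is forbidden under the premises.

sign_transcript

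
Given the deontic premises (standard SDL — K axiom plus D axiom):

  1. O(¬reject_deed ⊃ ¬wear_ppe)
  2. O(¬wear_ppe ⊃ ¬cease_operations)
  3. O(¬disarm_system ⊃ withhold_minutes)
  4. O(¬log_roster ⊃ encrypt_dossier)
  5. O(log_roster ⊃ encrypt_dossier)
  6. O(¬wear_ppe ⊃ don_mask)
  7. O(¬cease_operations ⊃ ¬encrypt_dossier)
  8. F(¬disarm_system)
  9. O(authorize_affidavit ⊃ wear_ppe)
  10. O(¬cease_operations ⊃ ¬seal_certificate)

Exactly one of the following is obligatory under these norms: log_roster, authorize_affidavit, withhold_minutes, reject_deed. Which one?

By case analysis on ¬log_roster: premise 4 gives O(¬log_roster ⊃ encrypt_dossier) and premise 5 gives O(log_roster ⊃ encrypt_dossier), so O(encrypt_dossier) either way.
Premise 7 is O(¬cease_operations ⊃ ¬encrypt_dossier); contrapositively O(encrypt_dossier ⊃ cease_operations). Since O(encrypt_dossier) holds, K gives O(cease_operations).
Premise 2, O(¬wear_ppe ⊃ ¬cease_operations), contraposes to O(cease_operations ⊃ wear_ppe); with O(cease_operations) we get O(wear_ppe).
Premise 1 is O(¬reject_deed ⊃ ¬wear_ppe); contrapositively O(wear_ppe ⊃ reject_deed). Since O(wear_ppe) holds, K gives O(reject_deed).
So O(reject_deed) holds — reject_deed is obligatory. None of the other listed options is made obligatory by any chain of premises.

reject_deed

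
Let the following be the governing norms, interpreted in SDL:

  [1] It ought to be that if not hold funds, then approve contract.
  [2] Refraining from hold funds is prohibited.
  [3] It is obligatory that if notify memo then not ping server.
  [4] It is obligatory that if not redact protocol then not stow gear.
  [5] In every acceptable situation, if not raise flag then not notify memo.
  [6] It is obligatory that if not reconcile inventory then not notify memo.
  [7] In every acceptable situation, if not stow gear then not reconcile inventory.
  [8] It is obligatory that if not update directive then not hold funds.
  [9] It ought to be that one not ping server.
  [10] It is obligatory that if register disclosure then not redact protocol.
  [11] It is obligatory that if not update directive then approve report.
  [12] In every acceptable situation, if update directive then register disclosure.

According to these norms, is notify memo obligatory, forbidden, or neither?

Forbidden

Premise 2, F(¬hold_funds), is equivalent to O(hold_funds).
The contrapositive of premise 8 (O(¬update_directive → ¬hold_funds)) is O(hold_funds → update_directive), and O(hold_funds) is already established, so O(update_directive).
From O(update_directive) and premise 12, O(update_directive → register_disclosure), we obtain O(register_disclosure).
Applying K to premise 10 (O(register_disclosure → ¬redact_protocol)) and O(register_disclosure) yields O(¬redact_protocol).
From O(¬redact_protocol) and premise 4, O(¬redact_protocol → ¬stow_gear), we obtain O(¬stow_gear).
With premise 7, O(¬stow_gear → ¬reconcile_inventory), the K-axiom yields O(¬reconcile_inventory).
Premise 6 is O(¬reconcile_inventory → ¬notify_memo); since O(¬reconcile_inventory), deontic closure gives O(¬notify_memo).
Premises 1, 3, 5, 9, 11 do not contribute to this derivation.
Thus O(¬notify_memo), which is F(notify_memo): notify_memo is forbidden.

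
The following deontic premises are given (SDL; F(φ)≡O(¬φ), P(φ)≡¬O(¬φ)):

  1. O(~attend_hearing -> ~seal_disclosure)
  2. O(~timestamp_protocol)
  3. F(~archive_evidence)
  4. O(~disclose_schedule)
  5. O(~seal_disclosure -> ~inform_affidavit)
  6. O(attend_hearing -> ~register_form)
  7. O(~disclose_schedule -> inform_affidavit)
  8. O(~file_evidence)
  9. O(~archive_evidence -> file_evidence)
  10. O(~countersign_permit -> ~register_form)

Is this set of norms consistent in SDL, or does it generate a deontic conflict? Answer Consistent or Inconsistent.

Premise 9 is O(~archive_evidence -> file_evidence), but O(~archive_evidence) is not derivable from the premises, so it does not yield O(file_evidence).
So O(file_evidence) is not derivable, and the apparent clash with O(~file_evidence) does not arise.
A world satisfying every obligation exists (e.g. archive_evidence=true, attend_hearing=true, countersign_permit=false, disclose_schedule=false, file_evidence=false, inform_affidavit=true, register_form=false, seal_disclosure=true, timestamp_protocol=false); no atom is both obligatory and forbidden, so the set is consistent.

Consistent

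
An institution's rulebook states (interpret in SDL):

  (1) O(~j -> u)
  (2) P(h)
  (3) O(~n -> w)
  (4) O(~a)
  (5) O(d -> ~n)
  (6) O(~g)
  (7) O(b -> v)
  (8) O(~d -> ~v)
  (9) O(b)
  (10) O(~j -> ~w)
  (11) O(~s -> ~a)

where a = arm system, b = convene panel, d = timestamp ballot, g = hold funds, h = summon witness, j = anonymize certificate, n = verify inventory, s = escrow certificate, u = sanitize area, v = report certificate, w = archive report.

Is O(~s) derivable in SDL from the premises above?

Premise 11 is O(~s -> ~a); even if O(~a) held, inferring O(~s) would be affirming the consequent — invalid.
No other premise forces O(~s). An ideal world satisfying every premise can still have ~s false, so O(~s) is not derivable.

No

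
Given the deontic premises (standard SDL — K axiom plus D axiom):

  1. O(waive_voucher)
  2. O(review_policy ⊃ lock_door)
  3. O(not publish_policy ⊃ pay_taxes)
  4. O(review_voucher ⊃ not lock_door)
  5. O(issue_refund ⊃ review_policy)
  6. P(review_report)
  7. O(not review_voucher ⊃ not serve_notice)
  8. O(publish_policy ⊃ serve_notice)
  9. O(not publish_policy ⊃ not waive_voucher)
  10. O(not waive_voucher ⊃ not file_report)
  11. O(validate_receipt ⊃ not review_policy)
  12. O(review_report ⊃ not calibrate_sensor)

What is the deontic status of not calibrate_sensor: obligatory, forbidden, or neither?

Premise 12 is O(review_report ⊃ not calibrate_sensor), but O(review_report) is not derivable from the premises (the permission P(review_report) asserts only not O(not review_report), not O(review_report)), so it does not yield O(not calibrate_sensor).
No premise or chain of K-axiom applications forces O(not calibrate_sensor), and none forces O(calibrate_sensor). So not calibrate_sensor is neither obligatory nor forbidden under these norms.

Neither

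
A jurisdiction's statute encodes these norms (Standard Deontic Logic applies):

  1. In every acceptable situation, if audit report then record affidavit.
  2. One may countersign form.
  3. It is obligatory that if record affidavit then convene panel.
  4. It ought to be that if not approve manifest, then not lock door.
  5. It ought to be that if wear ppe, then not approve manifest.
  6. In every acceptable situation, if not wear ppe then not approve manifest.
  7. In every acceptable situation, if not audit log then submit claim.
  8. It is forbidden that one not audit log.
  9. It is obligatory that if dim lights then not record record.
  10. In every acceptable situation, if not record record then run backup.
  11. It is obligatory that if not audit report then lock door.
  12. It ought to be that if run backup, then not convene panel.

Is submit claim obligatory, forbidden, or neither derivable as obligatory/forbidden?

Premise 7 is O(¬audit_log → submit_claim), but O(¬audit_log) is not derivable from the premises, so it does not yield O(submit_claim).
No premise or chain of K-axiom applications forces O(submit_claim), and none forces O(¬submit_claim). So submit_claim is neither obligatory nor forbidden under these norms.

Neither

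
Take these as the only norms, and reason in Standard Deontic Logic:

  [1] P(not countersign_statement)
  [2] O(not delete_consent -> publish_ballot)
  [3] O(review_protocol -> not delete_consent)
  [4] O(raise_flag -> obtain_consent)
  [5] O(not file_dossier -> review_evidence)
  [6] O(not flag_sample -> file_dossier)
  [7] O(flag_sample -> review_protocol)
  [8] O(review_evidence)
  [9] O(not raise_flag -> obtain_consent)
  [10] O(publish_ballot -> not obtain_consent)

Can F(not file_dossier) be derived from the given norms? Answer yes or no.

By case analysis on raise_flag: premise 4 gives O(raise_flag -> obtain_consent) and premise 9 gives O(not raise_flag -> obtain_consent), so O(obtain_consent) either way.
The contrapositive of premise 10 (O(publish_ballot -> not obtain_consent)) is O(obtain_consent -> not publish_ballot), and O(obtain_consent) is already established, so O(not publish_ballot).
Premise 2, O(not delete_consent -> publish_ballot), contraposes to O(not publish_ballot -> delete_consent); with O(not publish_ballot) we get O(delete_consent).
Premise 3, O(review_protocol -> not delete_consent), contraposes to O(delete_consent -> not review_protocol); with O(delete_consent) we get O(not review_protocol).
Premise 7 is O(flag_sample -> review_protocol); contrapositively O(not review_protocol -> not flag_sample). Since O(not review_protocol) holds, K gives O(not flag_sample).
Applying K to premise 6 (O(not flag_sample -> file_dossier)) and O(not flag_sample) yields O(file_dossier).
Premises 1, 5, 8 do not contribute to this derivation.
So O(file_dossier) holds, i.e. F(not file_dossier). The claim follows.

Yes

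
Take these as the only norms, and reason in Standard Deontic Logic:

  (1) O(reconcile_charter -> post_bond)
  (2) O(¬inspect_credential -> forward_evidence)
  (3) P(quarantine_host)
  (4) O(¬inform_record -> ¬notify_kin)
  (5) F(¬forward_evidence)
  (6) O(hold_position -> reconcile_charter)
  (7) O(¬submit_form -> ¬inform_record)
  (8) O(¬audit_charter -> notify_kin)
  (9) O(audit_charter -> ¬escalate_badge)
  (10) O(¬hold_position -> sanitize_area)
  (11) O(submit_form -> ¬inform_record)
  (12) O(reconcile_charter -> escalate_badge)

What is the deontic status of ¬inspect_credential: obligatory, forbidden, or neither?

Neither

Premise 2 is O(¬inspect_credential -> forward_evidence); even if O(forward_evidence) held, inferring O(¬inspect_credential) would be affirming the consequent — invalid.
No premise or chain of K-axiom applications forces O(¬inspect_credential), and none forces O(inspect_credential). So ¬inspect_credential is neither obligatory nor forbidden under these norms.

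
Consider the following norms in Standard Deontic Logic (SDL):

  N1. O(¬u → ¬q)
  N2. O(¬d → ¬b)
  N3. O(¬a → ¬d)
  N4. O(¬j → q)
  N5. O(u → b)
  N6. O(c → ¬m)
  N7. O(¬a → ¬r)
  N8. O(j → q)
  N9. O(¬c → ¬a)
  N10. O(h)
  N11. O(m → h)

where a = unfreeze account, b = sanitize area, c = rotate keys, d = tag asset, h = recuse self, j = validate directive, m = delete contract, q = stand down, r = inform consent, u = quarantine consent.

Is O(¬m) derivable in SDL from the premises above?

Yes

By case analysis on j: premise 8 gives O(j → q) and premise 4 gives O(¬j → q), so O(q) either way.
Premise 1, O(¬u → ¬q), contraposes to O(q → u); with O(q) we get O(u).
From O(u) and premise 5, O(u → b), we obtain O(b).
Premise 2, O(¬d → ¬b), contraposes to O(b → d); with O(b) we get O(d).
Premise 3, O(¬a → ¬d), contraposes to O(d → a); with O(d) we get O(a).
The contrapositive of premise 9 (O(¬c → ¬a)) is O(a → c), and O(a) is already established, so O(c).
From O(c) and premise 6, O(c → ¬m), we obtain O(¬m).
Premises 7, 10, 11 do not contribute to this derivation.
So O(¬m) follows.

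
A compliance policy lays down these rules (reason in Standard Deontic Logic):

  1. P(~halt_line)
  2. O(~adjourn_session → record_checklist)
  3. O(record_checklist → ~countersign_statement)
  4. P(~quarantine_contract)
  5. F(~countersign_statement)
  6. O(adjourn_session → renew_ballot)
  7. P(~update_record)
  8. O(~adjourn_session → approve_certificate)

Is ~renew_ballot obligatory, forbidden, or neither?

Premise 5, F(~countersign_statement), is equivalent to O(countersign_statement).
Premise 3, O(record_checklist → ~countersign_statement), contraposes to O(countersign_statement → ~record_checklist); with O(countersign_statement) we get O(~record_checklist).
Premise 2, O(~adjourn_session → record_checklist), contraposes to O(~record_checklist → adjourn_session); with O(~record_checklist) we get O(adjourn_session).
With premise 6, O(adjourn_session → renew_ballot), the K-axiom yields O(renew_ballot).
Premises 1, 4, 7, 8 do not contribute to this derivation.
Thus O(renew_ballot), which is F(~renew_ballot): ~renew_ballot is forbidden.

Forbidden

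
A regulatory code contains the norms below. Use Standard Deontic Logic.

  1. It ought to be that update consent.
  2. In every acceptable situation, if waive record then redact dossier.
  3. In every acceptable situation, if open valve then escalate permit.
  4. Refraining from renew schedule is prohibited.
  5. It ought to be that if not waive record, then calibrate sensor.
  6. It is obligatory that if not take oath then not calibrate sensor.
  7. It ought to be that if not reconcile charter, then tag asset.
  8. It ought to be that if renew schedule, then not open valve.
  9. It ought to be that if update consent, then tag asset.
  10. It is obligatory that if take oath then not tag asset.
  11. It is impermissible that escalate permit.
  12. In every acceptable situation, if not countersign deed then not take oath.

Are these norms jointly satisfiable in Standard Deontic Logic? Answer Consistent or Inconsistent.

Consistent

Premise 3 is O(open_valve → escalate_permit), but O(open_valve) is not derivable from the premises, so it does not yield O(escalate_permit).
So O(escalate_permit) is not derivable, and the apparent clash with O(¬escalate_permit) does not arise.
A world satisfying every obligation exists (e.g. calibrate_sensor=false, countersign_deed=false, escalate_permit=false, open_valve=false, reconcile_charter=false, redact_dossier=true, renew_schedule=true, tag_asset=true, take_oath=false, update_consent=true, waive_record=true); no atom is both obligatory and forbidden, so the set is consistent.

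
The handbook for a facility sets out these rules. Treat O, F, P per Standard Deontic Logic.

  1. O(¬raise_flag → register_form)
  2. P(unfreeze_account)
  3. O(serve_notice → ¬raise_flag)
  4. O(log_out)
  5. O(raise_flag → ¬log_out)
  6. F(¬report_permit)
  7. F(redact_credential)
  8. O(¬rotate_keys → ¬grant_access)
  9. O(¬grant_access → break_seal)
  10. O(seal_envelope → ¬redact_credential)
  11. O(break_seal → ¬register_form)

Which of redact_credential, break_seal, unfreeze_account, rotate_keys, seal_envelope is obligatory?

Premise 4 states O(log_out) outright.
Premise 5, O(raise_flag → ¬log_out), contraposes to O(log_out → ¬raise_flag); with O(log_out) we get O(¬raise_flag).
From O(¬raise_flag) and premise 1, O(¬raise_flag → register_form), we obtain O(register_form).
Premise 11 is O(break_seal → ¬register_form); contrapositively O(register_form → ¬break_seal). Since O(register_form) holds, K gives O(¬break_seal).
Premise 9, O(¬grant_access → break_seal), contraposes to O(¬break_seal → grant_access); with O(¬break_seal) we get O(grant_access).
The contrapositive of premise 8 (O(¬rotate_keys → ¬grant_access)) is O(grant_access → rotate_keys), and O(grant_access) is already established, so O(rotate_keys).
So O(rotate_keys) holds — rotate_keys is obligatory. None of the other listed options is made obligatory by any chain of premises.

rotate_keys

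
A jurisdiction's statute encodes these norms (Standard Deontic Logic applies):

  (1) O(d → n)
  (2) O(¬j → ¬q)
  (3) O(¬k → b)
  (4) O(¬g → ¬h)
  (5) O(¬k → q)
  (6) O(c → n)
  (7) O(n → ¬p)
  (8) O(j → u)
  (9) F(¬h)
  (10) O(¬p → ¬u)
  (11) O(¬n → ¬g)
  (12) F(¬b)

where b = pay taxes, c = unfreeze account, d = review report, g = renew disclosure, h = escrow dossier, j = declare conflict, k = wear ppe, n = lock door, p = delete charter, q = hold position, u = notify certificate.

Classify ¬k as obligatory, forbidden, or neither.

Forbidden

F(¬h) at premise 9 means O(h).
Premise 4 is O(¬g → ¬h); contrapositively O(h → g). Since O(h) holds, K gives O(g).
The contrapositive of premise 11 (O(¬n → ¬g)) is O(g → n), and O(g) is already established, so O(n).
Applying K to premise 7 (O(n → ¬p)) and O(n) yields O(¬p).
From O(¬p) and premise 10, O(¬p → ¬u), we obtain O(¬u).
Premise 8, O(j → u), contraposes to O(¬u → ¬j); with O(¬u) we get O(¬j).
Premise 2 is O(¬j → ¬q); since O(¬j), deontic closure gives O(¬q).
The contrapositive of premise 5 (O(¬k → q)) is O(¬q → k), and O(¬q) is already established, so O(k).
Premises 1, 3, 6, 12 do not contribute to this derivation.
Thus O(k), which is F(¬k): ¬k is forbidden.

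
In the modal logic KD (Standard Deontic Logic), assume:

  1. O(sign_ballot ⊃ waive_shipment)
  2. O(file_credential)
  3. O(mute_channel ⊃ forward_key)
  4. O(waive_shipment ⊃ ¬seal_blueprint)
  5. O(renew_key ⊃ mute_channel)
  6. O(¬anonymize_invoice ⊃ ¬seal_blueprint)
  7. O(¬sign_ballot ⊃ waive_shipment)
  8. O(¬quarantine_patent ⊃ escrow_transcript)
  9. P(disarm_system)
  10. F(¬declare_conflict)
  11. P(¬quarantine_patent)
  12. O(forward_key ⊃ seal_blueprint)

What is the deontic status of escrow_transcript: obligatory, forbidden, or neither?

Premise 8 is O(¬quarantine_patent ⊃ escrow_transcript), but O(¬quarantine_patent) is not derivable from the premises (the permission P(¬quarantine_patent) asserts only ¬O(quarantine_patent), not O(¬quarantine_patent)), so it does not yield O(escrow_transcript).
No premise or chain of K-axiom applications forces O(escrow_transcript), and none forces O(¬escrow_transcript). So escrow_transcript is neither obligatory nor forbidden under these norms.

Neither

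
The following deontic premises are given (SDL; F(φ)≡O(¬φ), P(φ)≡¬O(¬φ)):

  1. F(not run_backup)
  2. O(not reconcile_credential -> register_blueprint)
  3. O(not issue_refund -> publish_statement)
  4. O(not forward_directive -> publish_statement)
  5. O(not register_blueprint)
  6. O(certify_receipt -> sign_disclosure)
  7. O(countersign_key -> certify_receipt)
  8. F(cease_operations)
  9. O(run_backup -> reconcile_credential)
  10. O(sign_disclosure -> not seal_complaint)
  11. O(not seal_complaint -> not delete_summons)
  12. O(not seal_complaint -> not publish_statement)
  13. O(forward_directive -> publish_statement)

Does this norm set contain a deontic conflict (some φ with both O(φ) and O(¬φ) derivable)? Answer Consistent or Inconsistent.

Consistent

Premise 2 is O(not reconcile_credential -> register_blueprint), but O(not reconcile_credential) is not derivable from the premises, so it does not yield O(register_blueprint).
So O(register_blueprint) is not derivable, and the apparent clash with O(not register_blueprint) does not arise.
A world satisfying every obligation exists (e.g. cease_operations=false, certify_receipt=false, countersign_key=false, delete_summons=false, forward_directive=false, issue_refund=false, publish_statement=true, reconcile_credential=true, register_blueprint=false, run_backup=true, seal_complaint=true, sign_disclosure=false); no atom is both obligatory and forbidden, so the set is consistent.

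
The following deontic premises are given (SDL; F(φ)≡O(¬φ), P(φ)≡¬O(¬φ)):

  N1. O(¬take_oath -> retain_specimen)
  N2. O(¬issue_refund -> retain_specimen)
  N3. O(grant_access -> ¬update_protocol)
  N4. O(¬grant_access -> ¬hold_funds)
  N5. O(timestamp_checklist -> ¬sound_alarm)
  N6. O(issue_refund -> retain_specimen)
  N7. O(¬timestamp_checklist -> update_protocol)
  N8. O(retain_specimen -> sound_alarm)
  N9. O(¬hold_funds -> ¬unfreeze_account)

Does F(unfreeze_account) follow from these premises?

By case analysis on ¬issue_refund: premise 2 gives O(¬issue_refund -> retain_specimen) and premise 6 gives O(issue_refund -> retain_specimen), so O(retain_specimen) either way.
Applying K to premise 8 (O(retain_specimen -> sound_alarm)) and O(retain_specimen) yields O(sound_alarm).
The contrapositive of premise 5 (O(timestamp_checklist -> ¬sound_alarm)) is O(sound_alarm -> ¬timestamp_checklist), and O(sound_alarm) is already established, so O(¬timestamp_checklist).
Applying K to premise 7 (O(¬timestamp_checklist -> update_protocol)) and O(¬timestamp_checklist) yields O(update_protocol).
The contrapositive of premise 3 (O(grant_access -> ¬update_protocol)) is O(update_protocol -> ¬grant_access), and O(update_protocol) is already established, so O(¬grant_access).
Premise 4 is O(¬grant_access -> ¬hold_funds); since O(¬grant_access), deontic closure gives O(¬hold_funds).
Applying K to premise 9 (O(¬hold_funds -> ¬unfreeze_account)) and O(¬hold_funds) yields O(¬unfreeze_account).
Premise 1 does not contribute to this derivation.
So O(¬unfreeze_account) holds, i.e. F(unfreeze_account). The claim follows.

Yes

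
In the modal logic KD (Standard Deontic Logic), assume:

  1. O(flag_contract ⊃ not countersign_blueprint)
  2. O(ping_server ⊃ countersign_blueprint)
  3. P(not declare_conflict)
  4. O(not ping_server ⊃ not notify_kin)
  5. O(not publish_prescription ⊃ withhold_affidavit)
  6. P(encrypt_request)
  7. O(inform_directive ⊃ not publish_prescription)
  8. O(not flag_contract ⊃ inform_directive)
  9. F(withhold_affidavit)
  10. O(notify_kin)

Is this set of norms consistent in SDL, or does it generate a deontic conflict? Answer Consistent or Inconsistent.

Premise 9 is F(withhold_affidavit), i.e. O(not withhold_affidavit).
Premise 5 is O(not publish_prescription ⊃ withhold_affidavit); contrapositively O(not withhold_affidavit ⊃ publish_prescription). Since O(not withhold_affidavit) holds, K gives O(publish_prescription).
The contrapositive of premise 7 (O(inform_directive ⊃ not publish_prescription)) is O(publish_prescription ⊃ not inform_directive), and O(publish_prescription) is already established, so O(not inform_directive).
Premise 8, O(not flag_contract ⊃ inform_directive), contraposes to O(not inform_directive ⊃ flag_contract); with O(not inform_directive) we get O(flag_contract).
From O(flag_contract) and premise 1, O(flag_contract ⊃ not countersign_blueprint), we obtain O(not countersign_blueprint).
Premise 2, O(ping_server ⊃ countersign_blueprint), contraposes to O(not countersign_blueprint ⊃ not ping_server); with O(not countersign_blueprint) we get O(not ping_server).
With premise 4, O(not ping_server ⊃ not notify_kin), the K-axiom yields O(not notify_kin).
Yet premise 10 states O(notify_kin).
We now have both O(not notify_kin) and O(notify_kin) — notify_kin is simultaneously obligatory and forbidden, violating the D-axiom.

Inconsistent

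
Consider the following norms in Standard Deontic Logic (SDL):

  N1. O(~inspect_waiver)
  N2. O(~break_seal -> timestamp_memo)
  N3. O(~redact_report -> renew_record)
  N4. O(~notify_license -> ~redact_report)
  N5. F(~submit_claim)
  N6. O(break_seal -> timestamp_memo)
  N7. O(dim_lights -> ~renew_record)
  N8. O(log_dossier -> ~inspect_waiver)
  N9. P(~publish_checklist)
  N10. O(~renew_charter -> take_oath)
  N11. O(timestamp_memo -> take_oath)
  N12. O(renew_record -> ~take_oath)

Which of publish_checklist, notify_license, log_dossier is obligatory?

By case analysis on ~break_seal: premise 2 gives O(~break_seal -> timestamp_memo) and premise 6 gives O(break_seal -> timestamp_memo), so O(timestamp_memo) either way.
Applying K to premise 11 (O(timestamp_memo -> take_oath)) and O(timestamp_memo) yields O(take_oath).
Premise 12 is O(renew_record -> ~take_oath); contrapositively O(take_oath -> ~renew_record). Since O(take_oath) holds, K gives O(~renew_record).
Premise 3, O(~redact_report -> renew_record), contraposes to O(~renew_record -> redact_report); with O(~renew_record) we get O(redact_report).
The contrapositive of premise 4 (O(~notify_license -> ~redact_report)) is O(redact_report -> notify_license), and O(redact_report) is already established, so O(notify_license).
So O(notify_license) holds — notify_license is obligatory. None of the other listed options is made obligatory by any chain of premises.

notify_license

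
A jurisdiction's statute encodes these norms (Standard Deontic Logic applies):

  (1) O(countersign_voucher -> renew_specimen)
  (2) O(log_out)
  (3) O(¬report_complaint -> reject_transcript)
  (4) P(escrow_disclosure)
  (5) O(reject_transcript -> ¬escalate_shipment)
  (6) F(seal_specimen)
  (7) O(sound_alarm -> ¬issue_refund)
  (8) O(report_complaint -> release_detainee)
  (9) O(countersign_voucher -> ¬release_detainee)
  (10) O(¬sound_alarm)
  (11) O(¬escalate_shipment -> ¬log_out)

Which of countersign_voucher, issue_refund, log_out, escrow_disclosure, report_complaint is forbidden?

countersign_voucher

Premise 2 states O(log_out) outright.
The contrapositive of premise 11 (O(¬escalate_shipment -> ¬log_out)) is O(log_out -> escalate_shipment), and O(log_out) is already established, so O(escalate_shipment).
Premise 5 is O(reject_transcript -> ¬escalate_shipment); contrapositively O(escalate_shipment -> ¬reject_transcript). Since O(escalate_shipment) holds, K gives O(¬reject_transcript).
Premise 3 is O(¬report_complaint -> reject_transcript); contrapositively O(¬reject_transcript -> report_complaint). Since O(¬reject_transcript) holds, K gives O(report_complaint).
Premise 8 is O(report_complaint -> release_detainee); since O(report_complaint), deontic closure gives O(release_detainee).
The contrapositive of premise 9 (O(countersign_voucher -> ¬release_detainee)) is O(release_detainee -> ¬countersign_voucher), and O(release_detainee) is already established, so O(¬countersign_voucher).
So O(¬countersign_voucher) holds, i.e. countersign_voucher is forbidden. None of the other listed options is forbidden under the premises.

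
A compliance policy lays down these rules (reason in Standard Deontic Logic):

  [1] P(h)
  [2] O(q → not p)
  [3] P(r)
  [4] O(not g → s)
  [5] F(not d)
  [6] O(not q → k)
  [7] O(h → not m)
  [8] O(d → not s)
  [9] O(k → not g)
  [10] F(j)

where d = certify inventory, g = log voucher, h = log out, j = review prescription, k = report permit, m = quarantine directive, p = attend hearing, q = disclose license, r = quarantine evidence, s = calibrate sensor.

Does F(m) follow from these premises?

No

Premise 7 is O(h → not m), but O(h) is not derivable from the premises (the permission P(h) asserts only not O(not h), not O(h)), so it does not yield O(not m).
No other premise forces O(not m). An ideal world satisfying every premise can still have m true, so F(m) is not derivable.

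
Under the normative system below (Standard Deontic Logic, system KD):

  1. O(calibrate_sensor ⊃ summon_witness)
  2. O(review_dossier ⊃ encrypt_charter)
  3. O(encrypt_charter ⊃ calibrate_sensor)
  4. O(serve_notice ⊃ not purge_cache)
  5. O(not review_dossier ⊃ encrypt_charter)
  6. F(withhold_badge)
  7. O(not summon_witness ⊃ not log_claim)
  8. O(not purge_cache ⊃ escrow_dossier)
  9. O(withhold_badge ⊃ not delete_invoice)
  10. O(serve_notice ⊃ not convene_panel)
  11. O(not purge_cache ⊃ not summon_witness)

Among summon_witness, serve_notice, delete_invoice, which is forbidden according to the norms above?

serve_notice

Premises 5 and 2 cover both cases: O(not review_dossier ⊃ encrypt_charter) and O(review_dossier ⊃ encrypt_charter). Since not review_dossier ∨ review_dossier is a tautology, O(encrypt_charter) follows.
Applying K to premise 3 (O(encrypt_charter ⊃ calibrate_sensor)) and O(encrypt_charter) yields O(calibrate_sensor).
From O(calibrate_sensor) and premise 1, O(calibrate_sensor ⊃ summon_witness), we obtain O(summon_witness).
The contrapositive of premise 11 (O(not purge_cache ⊃ not summon_witness)) is O(summon_witness ⊃ purge_cache), and O(summon_witness) is already established, so O(purge_cache).
Premise 4, O(serve_notice ⊃ not purge_cache), contraposes to O(purge_cache ⊃ not serve_notice); with O(purge_cache) we get O(not serve_notice).
So O(not serve_notice) holds, i.e. serve_notice is forbidden. None of the other listed options is forbidden under the premises.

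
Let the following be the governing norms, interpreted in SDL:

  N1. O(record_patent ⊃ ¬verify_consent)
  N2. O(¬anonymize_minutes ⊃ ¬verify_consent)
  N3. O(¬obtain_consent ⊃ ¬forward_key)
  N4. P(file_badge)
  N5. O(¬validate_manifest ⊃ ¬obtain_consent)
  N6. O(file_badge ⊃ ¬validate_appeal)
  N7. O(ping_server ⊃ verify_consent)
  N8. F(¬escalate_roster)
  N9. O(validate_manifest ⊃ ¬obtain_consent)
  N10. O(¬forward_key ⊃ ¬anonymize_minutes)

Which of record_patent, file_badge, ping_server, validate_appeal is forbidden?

Premises 9 and 5 cover both cases: O(validate_manifest ⊃ ¬obtain_consent) and O(¬validate_manifest ⊃ ¬obtain_consent). Since validate_manifest ∨ ¬validate_manifest is a tautology, O(¬obtain_consent) follows.
Premise 3 is O(¬obtain_consent ⊃ ¬forward_key); since O(¬obtain_consent), deontic closure gives O(¬forward_key).
Applying K to premise 10 (O(¬forward_key ⊃ ¬anonymize_minutes)) and O(¬forward_key) yields O(¬anonymize_minutes).
With premise 2, O(¬anonymize_minutes ⊃ ¬verify_consent), the K-axiom yields O(¬verify_consent).
The contrapositive of premise 7 (O(ping_server ⊃ verify_consent)) is O(¬verify_consent ⊃ ¬ping_server), and O(¬verify_consent) is already established, so O(¬ping_server).
So O(¬ping_server) holds, i.e. ping_server is forbidden. None of the other listed options is forbidden under the premises.

ping_server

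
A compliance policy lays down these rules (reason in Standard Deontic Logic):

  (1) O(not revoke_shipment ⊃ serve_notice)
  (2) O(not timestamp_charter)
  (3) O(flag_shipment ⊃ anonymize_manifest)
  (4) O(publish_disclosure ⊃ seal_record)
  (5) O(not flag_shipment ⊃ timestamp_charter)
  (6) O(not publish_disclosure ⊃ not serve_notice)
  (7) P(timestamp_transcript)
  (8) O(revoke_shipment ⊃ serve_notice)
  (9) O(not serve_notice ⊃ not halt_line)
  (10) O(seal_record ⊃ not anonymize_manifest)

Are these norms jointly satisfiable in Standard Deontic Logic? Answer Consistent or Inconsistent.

Inconsistent

Premises 1 and 8 are O(not revoke_shipment ⊃ serve_notice) and O(revoke_shipment ⊃ serve_notice); every ideal world satisfies not revoke_shipment or revoke_shipment, so in either case serve_notice holds — hence O(serve_notice).
The contrapositive of premise 6 (O(not publish_disclosure ⊃ not serve_notice)) is O(serve_notice ⊃ publish_disclosure), and O(serve_notice) is already established, so O(publish_disclosure).
With premise 4, O(publish_disclosure ⊃ seal_record), the K-axiom yields O(seal_record).
Premise 10 is O(seal_record ⊃ not anonymize_manifest); since O(seal_record), deontic closure gives O(not anonymize_manifest).
The contrapositive of premise 3 (O(flag_shipment ⊃ anonymize_manifest)) is O(not anonymize_manifest ⊃ not flag_shipment), and O(not anonymize_manifest) is already established, so O(not flag_shipment).
Premise 5 is O(not flag_shipment ⊃ timestamp_charter); since O(not flag_shipment), deontic closure gives O(timestamp_charter).
However, premise 2 gives O(not timestamp_charter).
We now have both O(timestamp_charter) and O(not timestamp_charter) — timestamp_charter is simultaneously obligatory and forbidden, violating the D-axiom.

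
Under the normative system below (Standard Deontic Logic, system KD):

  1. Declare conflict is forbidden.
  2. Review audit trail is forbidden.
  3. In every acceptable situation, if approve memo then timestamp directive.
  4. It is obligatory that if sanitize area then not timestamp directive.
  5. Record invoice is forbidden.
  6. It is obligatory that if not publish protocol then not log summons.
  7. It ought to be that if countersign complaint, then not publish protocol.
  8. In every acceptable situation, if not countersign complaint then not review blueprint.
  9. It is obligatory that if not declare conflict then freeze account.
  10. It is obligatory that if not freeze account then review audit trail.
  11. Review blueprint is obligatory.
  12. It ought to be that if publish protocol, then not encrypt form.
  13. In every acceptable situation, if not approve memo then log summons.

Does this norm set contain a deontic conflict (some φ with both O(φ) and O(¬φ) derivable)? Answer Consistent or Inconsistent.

Premise 10 is O(¬freeze_account → review_audit_trail), but O(¬freeze_account) is not derivable from the premises, so it does not yield O(review_audit_trail).
So O(review_audit_trail) is not derivable, and the apparent clash with O(¬review_audit_trail) does not arise.
A world satisfying every obligation exists (e.g. approve_memo=true, countersign_complaint=true, declare_conflict=false, encrypt_form=false, freeze_account=true, log_summons=false, publish_protocol=false, record_invoice=false, review_audit_trail=false, review_blueprint=true, sanitize_area=false, timestamp_directive=true); no atom is both obligatory and forbidden, so the set is consistent.

Consistent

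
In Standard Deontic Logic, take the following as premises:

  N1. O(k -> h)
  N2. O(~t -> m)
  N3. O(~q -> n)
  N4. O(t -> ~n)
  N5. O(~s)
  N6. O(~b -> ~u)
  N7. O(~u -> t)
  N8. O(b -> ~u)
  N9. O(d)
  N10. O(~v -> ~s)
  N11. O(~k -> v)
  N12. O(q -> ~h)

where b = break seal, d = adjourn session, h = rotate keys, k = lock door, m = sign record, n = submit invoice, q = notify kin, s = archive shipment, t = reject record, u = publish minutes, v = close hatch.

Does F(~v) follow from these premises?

Yes

By case analysis on ~b: premise 6 gives O(~b -> ~u) and premise 8 gives O(b -> ~u), so O(~u) either way.
Applying K to premise 7 (O(~u -> t)) and O(~u) yields O(t).
Applying K to premise 4 (O(t -> ~n)) and O(t) yields O(~n).
Premise 3 is O(~q -> n); contrapositively O(~n -> q). Since O(~n) holds, K gives O(q).
From O(q) and premise 12, O(q -> ~h), we obtain O(~h).
The contrapositive of premise 1 (O(k -> h)) is O(~h -> ~k), and O(~h) is already established, so O(~k).
From O(~k) and premise 11, O(~k -> v), we obtain O(v).
Premises 2, 5, 9, 10 do not contribute to this derivation.
So O(v) holds, i.e. F(~v). The claim follows.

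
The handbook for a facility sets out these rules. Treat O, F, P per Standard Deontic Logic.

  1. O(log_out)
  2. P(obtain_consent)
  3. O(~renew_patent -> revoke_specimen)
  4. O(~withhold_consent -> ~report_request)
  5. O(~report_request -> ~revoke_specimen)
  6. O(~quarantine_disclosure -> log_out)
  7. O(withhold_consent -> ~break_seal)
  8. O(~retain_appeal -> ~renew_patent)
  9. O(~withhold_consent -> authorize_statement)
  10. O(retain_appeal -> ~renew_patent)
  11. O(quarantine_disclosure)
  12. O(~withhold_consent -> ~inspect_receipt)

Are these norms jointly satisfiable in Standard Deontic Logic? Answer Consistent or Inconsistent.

Consistent

Premise 6 is O(~quarantine_disclosure -> log_out); even if O(log_out) held, inferring O(~quarantine_disclosure) would be affirming the consequent — invalid.
So O(~quarantine_disclosure) is not derivable, and the apparent clash with O(quarantine_disclosure) does not arise.
A world satisfying every obligation exists (e.g. authorize_statement=false, break_seal=false, inspect_receipt=false, log_out=true, obtain_consent=false, quarantine_disclosure=true, renew_patent=false, report_request=true, retain_appeal=false, revoke_specimen=true, withhold_consent=true); no atom is both obligatory and forbidden, so the set is consistent.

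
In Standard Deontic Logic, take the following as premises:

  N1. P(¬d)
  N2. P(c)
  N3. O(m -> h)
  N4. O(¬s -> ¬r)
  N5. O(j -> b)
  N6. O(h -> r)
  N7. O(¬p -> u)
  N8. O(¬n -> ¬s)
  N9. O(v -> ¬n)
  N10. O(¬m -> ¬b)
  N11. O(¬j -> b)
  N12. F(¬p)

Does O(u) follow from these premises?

Premise 7 is O(¬p -> u), but O(¬p) is not derivable from the premises, so it does not yield O(u).
No other premise forces O(u). An ideal world satisfying every premise can still have u false, so O(u) is not derivable.

No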